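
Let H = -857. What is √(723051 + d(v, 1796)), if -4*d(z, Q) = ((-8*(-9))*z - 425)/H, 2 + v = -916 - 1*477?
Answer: √2124089894291/1714 ≈ 850.31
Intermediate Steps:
v = -1395 (v = -2 + (-916 - 1*477) = -2 + (-916 - 477) = -2 - 1393 = -1395)
d(z, Q) = -425/3428 + 18*z/857 (d(z, Q) = -((-8*(-9))*z - 425)/(4*(-857)) = -(72*z - 425)*(-1)/(4*857) = -(-425 + 72*z)*(-1)/(4*857) = -(425/857 - 72*z/857)/4 = -425/3428 + 18*z/857)
√(723051 + d(v, 1796)) = √(723051 + (-425/3428 + (18/857)*(-1395))) = √(723051 + (-425/3428 - 25110/857)) = √(723051 - 100865/3428) = √(2478517963/3428) = √2124089894291/1714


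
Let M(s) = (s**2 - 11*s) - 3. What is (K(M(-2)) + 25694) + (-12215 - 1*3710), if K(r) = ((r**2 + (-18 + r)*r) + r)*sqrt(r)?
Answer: 9769 + 667*sqrt(23) ≈ 12968.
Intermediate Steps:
M(s) = -3 + s**2 - 11*s
K(r) = sqrt(r)*(r + r**2 + r*(-18 + r)) (K(r) = ((r**2 + r*(-18 + r)) + r)*sqrt(r) = (r + r**2 + r*(-18 + r))*sqrt(r) = sqrt(r)*(r + r**2 + r*(-18 + r)))
(K(M(-2)) + 25694) + (-12215 - 1*3710) = ((-3 + (-2)**2 - 11*(-2))**(3/2)*(-17 + 2*(-3 + (-2)**2 - 11*(-2))) + 25694) + (-12215 - 1*3710) = ((-3 + 4 + 22)**(3/2)*(-17 + 2*(-3 + 4 + 22)) + 25694) + (-12215 - 3710) = (23**(3/2)*(-17 + 2*23) + 25694) - 15925 = ((23*sqrt(23))*(-17 + 46) + 25694) - 15925 = ((23*sqrt(23))*29 + 25694) - 15925 = (667*sqrt(23) + 25694) - 15925 = (25694 + 667*sqrt(23)) - 15925 = 9769 + 667*sqrt(23)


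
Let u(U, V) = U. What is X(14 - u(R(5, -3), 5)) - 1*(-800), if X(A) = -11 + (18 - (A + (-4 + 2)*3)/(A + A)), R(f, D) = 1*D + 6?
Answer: 17749/22 ≈ 806.77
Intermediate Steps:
R(f, D) = 6 + D (R(f, D) = D + 6 = 6 + D)
X(A) = 7 - (-6 + A)/(2*A) (X(A) = -11 + (18 - (A - 2*3)/(2*A)) = -11 + (18 - (A - 6)*1/(2*A)) = -11 + (18 - (-6 + A)*1/(2*A)) = -11 + (18 - (-6 + A)/(2*A)) = 7 - (-6 + A)/(2*A))
X(14 - u(R(5, -3), 5)) - 1*(-800) = (13/2 + 3/(14 - (6 - 3))) - 1*(-800) = (13/2 + 3/(14 - 1*3)) + 800 = (13/2 + 3/(14 - 3)) + 800 = (13/2 + 3/11) + 800 = 149/22 + 800 = 17749/22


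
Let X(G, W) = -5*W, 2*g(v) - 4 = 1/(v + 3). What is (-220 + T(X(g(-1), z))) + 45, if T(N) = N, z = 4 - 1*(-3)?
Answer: -210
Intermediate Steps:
g(v) = 2 + 1/(2*(3 + v)) (g(v) = 2 + 1/(2*(v + 3)) = 2 + 1/(2*(3 + v)))
z = 7 (z = 4 + 3 = 7)
(-220 + T(X(g(-1), z))) + 45 = (-220 - 5*7) + 45 = (-220 - 35) + 45 = -255 + 45 = -210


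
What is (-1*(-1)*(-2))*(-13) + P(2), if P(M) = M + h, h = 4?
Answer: 32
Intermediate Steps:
P(M) = 4 + M (P(M) = M + 4 = 4 + M)
(-1*(-1)*(-2))*(-13) + P(2) = (-1*(-1)*(-2))*(-13) + (4 + 2) = (1*(-2))*(-13) + 6 = -2*(-13) + 6 = 26 + 6 = 32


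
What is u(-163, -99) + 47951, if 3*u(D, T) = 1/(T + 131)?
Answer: 4603297/96 ≈ 47951.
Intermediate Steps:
u(D, T) = 1/(3*(131 + T)) (u(D, T) = 1/(3*(T + 131)) = 1/(3*(131 + T)))
u(-163, -99) + 47951 = 1/(3*(131 - 99)) + 47951 = (1/3)/32 + 47951 = (1/3)*(1/32) + 47951 = 1/96 + 47951 = 4603297/96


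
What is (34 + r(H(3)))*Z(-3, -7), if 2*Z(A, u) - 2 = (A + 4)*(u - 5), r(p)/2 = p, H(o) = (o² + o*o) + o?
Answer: -380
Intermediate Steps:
H(o) = o + 2*o² (H(o) = (o² + o²) + o = 2*o² + o = o + 2*o²)
r(p) = 2*p
Z(A, u) = 1 + (-5 + u)*(4 + A)/2 (Z(A, u) = 1 + ((A + 4)*(u - 5))/2 = 1 + ((4 + A)*(-5 + u))/2 = 1 + ((-5 + u)*(4 + A))/2 = 1 + (-5 + u)*(4 + A)/2)
(34 + r(H(3)))*Z(-3, -7) = (34 + 2*(3*(1 + 2*3)))*(-9 + 2*(-7) - 5/2*(-3) + (½)*(-3)*(-7)) = (34 + 2*(3*(1 + 6)))*(-9 - 14 + 15/2 + 21/2) = (34 + 2*(3*7))*(-5) = (34 + 2*21)*(-5) = (34 + 42)*(-5) = 76*(-5) = -380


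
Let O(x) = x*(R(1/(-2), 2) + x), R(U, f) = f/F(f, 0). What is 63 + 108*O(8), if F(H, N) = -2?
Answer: 6111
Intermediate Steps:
R(U, f) = -f/2 (R(U, f) = f/(-2) = f*(-½) = -f/2)
O(x) = x*(-1 + x) (O(x) = x*(-½*2 + x) = x*(-1 + x))
63 + 108*O(8) = 63 + 108*(8*(-1 + 8)) = 63 + 108*(8*7) = 63 + 108*56 = 63 + 6048 = 6111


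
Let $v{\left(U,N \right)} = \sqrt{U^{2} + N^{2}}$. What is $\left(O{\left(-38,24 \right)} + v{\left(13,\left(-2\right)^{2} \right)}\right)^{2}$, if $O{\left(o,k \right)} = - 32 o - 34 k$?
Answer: $\left(400 + \sqrt{185}\right)^{2} \approx 1.7107 \cdot 10^{5}$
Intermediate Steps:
$v{\left(U,N \right)} = \sqrt{N^{2} + U^{2}}$
$O{\left(o,k \right)} = - 34 k - 32 o$
$\left(O{\left(-38,24 \right)} + v{\left(13,\left(-2\right)^{2} \right)}\right)^{2} = \left(\left(\left(-34\right) 24 - -1216\right) + \sqrt{\left(\left(-2\right)^{2}\right)^{2} + 13^{2}}\right)^{2} = \left(\left(-816 + 1216\right) + \sqrt{4^{2} + 169}\right)^{2} = \left(400 + \sqrt{16 + 169}\right)^{2} = \left(400 + \sqrt{185}\right)^{2}$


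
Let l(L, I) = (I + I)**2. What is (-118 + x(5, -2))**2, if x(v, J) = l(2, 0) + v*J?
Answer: 16384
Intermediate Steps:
l(L, I) = 4*I**2 (l(L, I) = (2*I)**2 = 4*I**2)
x(v, J) = J*v (x(v, J) = 4*0**2 + v*J = 4*0 + J*v = 0 + J*v = J*v)
(-118 + x(5, -2))**2 = (-118 - 2*5)**2 = (-118 - 10)**2 = (-128)**2 = 16384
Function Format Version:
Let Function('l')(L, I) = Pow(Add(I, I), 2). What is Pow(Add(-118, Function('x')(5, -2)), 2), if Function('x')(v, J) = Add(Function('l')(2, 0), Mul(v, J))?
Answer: 16384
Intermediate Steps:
Function('l')(L, I) = Mul(4, Pow(I, 2)) (Function('l')(L, I) = Pow(Mul(2, I), 2) = Mul(4, Pow(I, 2)))
Function('x')(v, J) = Mul(J, v) (Function('x')(v, J) = Add(Mul(4, Pow(0, 2)), Mul(v, J)) = Add(Mul(4, 0), Mul(J, v)) = Add(0, Mul(J, v)) = Mul(J, v))
Pow(Add(-118, Function('x')(5, -2)), 2) = Pow(Add(-118, Mul(-2, 5)), 2) = Pow(Add(-118, -10), 2) = Pow(-128, 2) = 16384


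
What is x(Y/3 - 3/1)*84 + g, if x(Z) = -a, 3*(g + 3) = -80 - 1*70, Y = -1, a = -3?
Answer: 199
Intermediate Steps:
g = -53 (g = -3 + (-80 - 1*70)/3 = -3 + (-80 - 70)/3 = -3 + (⅓)*(-150) = -3 - 50 = -53)
x(Z) = 3 (x(Z) = -1*(-3) = 3)
x(Y/3 - 3/1)*84 + g = 3*84 - 53 = 252 - 53 = 199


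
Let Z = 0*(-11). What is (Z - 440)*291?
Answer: -128040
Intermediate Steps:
Z = 0
(Z - 440)*291 = (0 - 440)*291 = -440*291 = -128040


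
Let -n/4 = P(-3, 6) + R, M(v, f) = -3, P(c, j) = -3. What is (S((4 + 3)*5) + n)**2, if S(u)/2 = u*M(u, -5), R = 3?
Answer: 44100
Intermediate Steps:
n = 0 (n = -4*(-3 + 3) = -4*0 = 0)
S(u) = -6*u (S(u) = 2*(u*(-3)) = 2*(-3*u) = -6*u)
(S((4 + 3)*5) + n)**2 = (-6*(4 + 3)*5 + 0)**2 = (-42*5 + 0)**2 = (-6*35 + 0)**2 = (-210 + 0)**2 = (-210)**2 = 44100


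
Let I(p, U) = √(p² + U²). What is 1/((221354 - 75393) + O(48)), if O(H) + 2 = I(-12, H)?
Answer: 48653/7101342411 - 4*√17/7101342411 ≈ 6.8489e-6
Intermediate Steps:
I(p, U) = √(U² + p²)
O(H) = -2 + √(144 + H²) (O(H) = -2 + √(H² + (-12)²) = -2 + √(H² + 144) = -2 + √(144 + H²))
1/((221354 - 75393) + O(48)) = 1/((221354 - 75393) + (-2 + √(144 + 48²))) = 1/(145961 + (-2 + √(144 + 2304))) = 1/(145961 + (-2 + √2448)) = 1/(145961 + (-2 + 12*√17)) = 1/(145959 + 12*√17)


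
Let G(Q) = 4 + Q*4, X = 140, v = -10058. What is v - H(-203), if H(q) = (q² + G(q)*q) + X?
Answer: -215431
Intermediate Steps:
G(Q) = 4 + 4*Q
H(q) = 140 + q² + q*(4 + 4*q) (H(q) = (q² + (4 + 4*q)*q) + 140 = (q² + q*(4 + 4*q)) + 140 = 140 + q² + q*(4 + 4*q))
v - H(-203) = -10058 - (140 + 4*(-203) + 5*(-203)²) = -10058 - (140 - 812 + 5*41209) = -10058 - (140 - 812 + 206045) = -10058 - 1*205373 = -10058 - 205373 = -215431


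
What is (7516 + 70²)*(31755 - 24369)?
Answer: 91704576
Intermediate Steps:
(7516 + 70²)*(31755 - 24369) = (7516 + 4900)*7386 = 12416*7386 = 91704576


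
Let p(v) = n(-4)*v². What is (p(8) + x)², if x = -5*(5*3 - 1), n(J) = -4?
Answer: 106276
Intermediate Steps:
p(v) = -4*v²
x = -70 (x = -5*(15 - 1) = -5*14 = -70)
(p(8) + x)² = (-4*8² - 70)² = (-4*64 - 70)² = (-256 - 70)² = (-326)² = 106276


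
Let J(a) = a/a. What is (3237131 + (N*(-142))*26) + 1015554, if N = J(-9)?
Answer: 4248993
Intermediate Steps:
J(a) = 1
N = 1
(3237131 + (N*(-142))*26) + 1015554 = (3237131 + (1*(-142))*26) + 1015554 = (3237131 - 142*26) + 1015554 = (3237131 - 3692) + 1015554 = 3233439 + 1015554 = 4248993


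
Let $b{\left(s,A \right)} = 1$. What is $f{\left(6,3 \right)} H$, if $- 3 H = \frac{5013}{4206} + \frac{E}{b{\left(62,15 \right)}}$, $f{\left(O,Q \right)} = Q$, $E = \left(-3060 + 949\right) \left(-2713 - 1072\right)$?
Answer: $- \frac{11202170941}{1402} \approx -7.9901 \cdot 10^{6}$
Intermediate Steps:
$E = 7990135$ ($E = \left(-2111\right) \left(-3785\right) = 7990135$)
$H = - \frac{11202170941}{4206}$ ($H = - \frac{\frac{5013}{4206} + \frac{7990135}{1}}{3} = - \frac{5013 \cdot \frac{1}{4206} + 7990135 \cdot 1}{3} = - \frac{\frac{1671}{1402} + 7990135}{3} = \left(- \frac{1}{3}\right) \frac{11202170941}{1402} = - \frac{11202170941}{4206} \approx -2.6634 \cdot 10^{6}$)
$f{\left(6,3 \right)} H = 3 \left(- \frac{11202170941}{4206}\right) = - \frac{11202170941}{1402}$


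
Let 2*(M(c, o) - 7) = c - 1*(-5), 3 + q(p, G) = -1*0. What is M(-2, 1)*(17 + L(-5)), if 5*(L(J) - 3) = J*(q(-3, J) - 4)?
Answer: 459/2 ≈ 229.50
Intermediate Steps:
q(p, G) = -3 (q(p, G) = -3 - 1*0 = -3 + 0 = -3)
L(J) = 3 - 7*J/5 (L(J) = 3 + (J*(-3 - 4))/5 = 3 + (J*(-7))/5 = 3 + (-7*J)/5 = 3 - 7*J/5)
M(c, o) = 19/2 + c/2 (M(c, o) = 7 + (c - 1*(-5))/2 = 7 + (c + 5)/2 = 7 + (5 + c)/2 = 7 + (5/2 + c/2) = 19/2 + c/2)
M(-2, 1)*(17 + L(-5)) = (19/2 + (1/2)*(-2))*(17 + (3 - 7/5*(-5))) = (19/2 - 1)*(17 + (3 + 7)) = 17*(17 + 10)/2 = (17/2)*27 = 459/2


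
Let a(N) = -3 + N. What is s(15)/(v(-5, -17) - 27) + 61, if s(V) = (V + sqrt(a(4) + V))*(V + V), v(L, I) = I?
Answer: 1057/22 ≈ 48.045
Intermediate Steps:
s(V) = 2*V*(V + sqrt(1 + V)) (s(V) = (V + sqrt((-3 + 4) + V))*(V + V) = (V + sqrt(1 + V))*(2*V) = 2*V*(V + sqrt(1 + V)))
s(15)/(v(-5, -17) - 27) + 61 = (2*15*(15 + sqrt(1 + 15)))/(-17 - 27) + 61 = (2*15*(15 + sqrt(16)))/(-44) + 61 = (2*15*(15 + 4))*(-1/44) + 61 = (2*15*19)*(-1/44) + 61 = 570*(-1/44) + 61 = -285/22 + 61 = 1057/22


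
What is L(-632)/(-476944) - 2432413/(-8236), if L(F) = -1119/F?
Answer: 183299713863755/620641503872 ≈ 295.34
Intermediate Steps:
L(-632)/(-476944) - 2432413/(-8236) = -1119/(-632)/(-476944) - 2432413/(-8236) = -1119*(-1/632)*(-1/476944) - 2432413*(-1/8236) = (1119/632)*(-1/476944) + 2432413/8236 = -1119/301428608 + 2432413/8236 = 183299713863755/620641503872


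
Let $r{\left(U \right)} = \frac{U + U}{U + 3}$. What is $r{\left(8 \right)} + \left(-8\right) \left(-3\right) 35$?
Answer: $\frac{9256}{11} \approx 841.45$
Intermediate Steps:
$r{\left(U \right)} = \frac{2 U}{3 + U}$
$r{\left(8 \right)} + \left(-8\right) \left(-3\right) 35 = 2 \cdot 8 \frac{1}{3 + 8} + \left(-8\right) \left(-3\right) 35 = 2 \cdot 8 \cdot \frac{1}{11} + 24 \cdot 35 = 2 \cdot 8 \cdot \frac{1}{11} + 840 = \frac{16}{11} + 840 = \frac{9256}{11}$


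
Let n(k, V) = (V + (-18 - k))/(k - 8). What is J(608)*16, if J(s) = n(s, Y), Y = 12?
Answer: -1228/75 ≈ -16.373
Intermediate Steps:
n(k, V) = (-18 + V - k)/(-8 + k)
J(s) = (-6 - s)/(-8 + s) (J(s) = (-18 + 12 - s)/(-8 + s) = (-6 - s)/(-8 + s))
J(608)*16 = ((-6 - 1*608)/(-8 + 608))*16 = ((-6 - 608)/600)*16 = ((1/600)*(-614))*16 = -307/300*16 = -1228/75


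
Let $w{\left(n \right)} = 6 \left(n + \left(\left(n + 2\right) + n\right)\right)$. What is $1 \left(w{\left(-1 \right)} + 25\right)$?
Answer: $19$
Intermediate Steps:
$w{\left(n \right)} = 12 + 18 n$ ($w{\left(n \right)} = 6 \left(n + \left(\left(2 + n\right) + n\right)\right) = 6 \left(n + \left(2 + 2 n\right)\right) = 6 \left(2 + 3 n\right) = 12 + 18 n$)
$1 \left(w{\left(-1 \right)} + 25\right) = 1 \left(\left(12 + 18 \left(-1\right)\right) + 25\right) = 1 \left(\left(12 - 18\right) + 25\right) = 1 \left(-6 + 25\right) = 1 \cdot 19 = 19$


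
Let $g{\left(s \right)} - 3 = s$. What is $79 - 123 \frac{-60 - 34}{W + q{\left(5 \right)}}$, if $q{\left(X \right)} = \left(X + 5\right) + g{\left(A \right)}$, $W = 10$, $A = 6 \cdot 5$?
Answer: $\frac{15749}{53} \approx 297.15$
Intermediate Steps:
$A = 30$
$g{\left(s \right)} = 3 + s$
$q{\left(X \right)} = 38 + X$ ($q{\left(X \right)} = \left(X + 5\right) + \left(3 + 30\right) = \left(5 + X\right) + 33 = 38 + X$)
$79 - 123 \frac{-60 - 34}{W + q{\left(5 \right)}} = 79 - 123 \frac{-60 - 34}{10 + \left(38 + 5\right)} = 79 - 123 \left(- \frac{94}{10 + 43}\right) = 79 - 123 \left(- \frac{94}{53}\right) = 79 - 123 \left(\left(-94\right) \frac{1}{53}\right) = 79 - - \frac{11562}{53} = 79 + \frac{11562}{53} = \frac{15749}{53}$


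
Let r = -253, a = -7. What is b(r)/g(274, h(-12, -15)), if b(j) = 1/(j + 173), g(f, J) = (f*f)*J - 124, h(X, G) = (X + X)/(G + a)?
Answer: -11/71963840 ≈ -1.5285e-7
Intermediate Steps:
h(X, G) = 2*X/(-7 + G) (h(X, G) = (X + X)/(G - 7) = (2*X)/(-7 + G) = 2*X/(-7 + G))
g(f, J) = -124 + J*f**2 (g(f, J) = f**2*J - 124 = J*f**2 - 124 = -124 + J*f**2)
b(j) = 1/(173 + j)
b(r)/g(274, h(-12, -15)) = 1/((173 - 253)*(-124 + (2*(-12)/(-7 - 15))*274**2)) = 1/((-80)*(-124 + (2*(-12)/(-22))*75076)) = -1/(80*(-124 + (2*(-12)*(-1/22))*75076)) = -1/(80*(-124 + (12/11)*75076)) = -1/(80*(-124 + 900912/11)) = -1/(80*899548/11) = -1/80*11/899548 = -11/71963840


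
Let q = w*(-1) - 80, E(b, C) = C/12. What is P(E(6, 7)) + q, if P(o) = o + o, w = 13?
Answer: -551/6 ≈ -91.833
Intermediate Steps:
E(b, C) = C/12 (E(b, C) = C*(1/12) = C/12)
P(o) = 2*o
q = -93 (q = 13*(-1) - 80 = -13 - 80 = -93)
P(E(6, 7)) + q = 2*((1/12)*7) - 93 = 2*(7/12) - 93 = 7/6 - 93 = -551/6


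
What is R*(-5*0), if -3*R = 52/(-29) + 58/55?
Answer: 0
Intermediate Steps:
R = 1178/4785 (R = -(52/(-29) + 58/55)/3 = -(52*(-1/29) + 58*(1/55))/3 = -(-52/29 + 58/55)/3 = -⅓*(-1178/1595) = 1178/4785 ≈ 0.24619)
R*(-5*0) = 1178*(-5*0)/4785 = (1178/4785)*0 = 0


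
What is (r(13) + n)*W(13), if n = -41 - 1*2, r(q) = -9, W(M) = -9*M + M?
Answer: 5408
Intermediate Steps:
W(M) = -8*M
n = -43 (n = -41 - 2 = -43)
(r(13) + n)*W(13) = (-9 - 43)*(-8*13) = -52*(-104) = 5408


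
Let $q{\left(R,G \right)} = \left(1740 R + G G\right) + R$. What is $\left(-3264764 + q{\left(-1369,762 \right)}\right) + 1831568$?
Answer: $-3235981$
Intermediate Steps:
$q{\left(R,G \right)} = G^{2} + 1741 R$ ($q{\left(R,G \right)} = \left(1740 R + G^{2}\right) + R = \left(G^{2} + 1740 R\right) + R = G^{2} + 1741 R$)
$\left(-3264764 + q{\left(-1369,762 \right)}\right) + 1831568 = \left(-3264764 + \left(762^{2} + 1741 \left(-1369\right)\right)\right) + 1831568 = \left(-3264764 + \left(580644 - 2383429\right)\right) + 1831568 = \left(-3264764 - 1802785\right) + 1831568 = -5067549 + 1831568 = -3235981$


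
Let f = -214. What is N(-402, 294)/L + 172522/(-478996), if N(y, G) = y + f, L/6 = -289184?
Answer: -190719739/530043288 ≈ -0.35982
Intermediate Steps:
L = -1735104 (L = 6*(-289184) = -1735104)
N(y, G) = -214 + y (N(y, G) = y - 214 = -214 + y)
N(-402, 294)/L + 172522/(-478996) = (-214 - 402)/(-1735104) + 172522/(-478996) = -616*(-1/1735104) + 172522*(-1/478996) = 11/30984 - 12323/34214 = -190719739/530043288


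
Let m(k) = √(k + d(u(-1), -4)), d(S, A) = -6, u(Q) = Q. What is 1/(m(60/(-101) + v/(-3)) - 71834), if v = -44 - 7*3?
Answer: -21765702/1563517432901 - √1383801/1563517432901 ≈ -1.3922e-5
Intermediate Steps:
v = -65 (v = -44 - 21 = -65)
m(k) = √(-6 + k) (m(k) = √(k - 6) = √(-6 + k))
1/(m(60/(-101) + v/(-3)) - 71834) = 1/(√(-6 + (60/(-101) - 65/(-3))) - 71834) = 1/(√(-6 + (60*(-1/101) - 65*(-⅓))) - 71834) = 1/(√(-6 + (-60/101 + 65/3)) - 71834) = 1/(√(-6 + 6385/303) - 71834) = 1/(√(4567/303) - 71834) = 1/(√1383801/303 - 71834) = 1/(-71834 + √1383801/303)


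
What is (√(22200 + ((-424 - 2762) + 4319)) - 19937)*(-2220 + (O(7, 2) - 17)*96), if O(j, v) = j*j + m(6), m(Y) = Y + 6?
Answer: -39953748 + 2004*√23333 ≈ -3.9648e+7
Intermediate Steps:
m(Y) = 6 + Y
O(j, v) = 12 + j² (O(j, v) = j*j + (6 + 6) = j² + 12 = 12 + j²)
(√(22200 + ((-424 - 2762) + 4319)) - 19937)*(-2220 + (O(7, 2) - 17)*96) = (√(22200 + ((-424 - 2762) + 4319)) - 19937)*(-2220 + ((12 + 7²) - 17)*96) = (√(22200 + (-3186 + 4319)) - 19937)*(-2220 + ((12 + 49) - 17)*96) = (√(22200 + 1133) - 19937)*(-2220 + (61 - 17)*96) = (√23333 - 19937)*(-2220 + 44*96) = (-19937 + √23333)*(-2220 + 4224) = (-19937 + √23333)*2004 = -39953748 + 2004*√23333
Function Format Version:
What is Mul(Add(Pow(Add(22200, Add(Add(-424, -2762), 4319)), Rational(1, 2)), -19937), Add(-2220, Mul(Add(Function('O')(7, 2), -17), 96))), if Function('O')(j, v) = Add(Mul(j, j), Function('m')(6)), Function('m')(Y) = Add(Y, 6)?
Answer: Add(-39953748, Mul(2004, Pow(23333, Rational(1, 2)))) ≈ -3.9648e+7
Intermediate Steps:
Function('m')(Y) = Add(6, Y)
Function('O')(j, v) = Add(12, Pow(j, 2)) (Function('O')(j, v) = Add(Mul(j, j), Add(6, 6)) = Add(Pow(j, 2), 12) = Add(12, Pow(j, 2)))
Mul(Add(Pow(Add(22200, Add(Add(-424, -2762), 4319)), Rational(1, 2)), -19937), Add(-2220, Mul(Add(Function('O')(7, 2), -17), 96))) = Mul(Add(Pow(Add(22200, Add(Add(-424, -2762), 4319)), Rational(1, 2)), -19937), Add(-2220, Mul(Add(Add(12, Pow(7, 2)), -17), 96))) = Mul(Add(Pow(Add(22200, Add(-3186, 4319)), Rational(1, 2)), -19937), Add(-2220, Mul(Add(Add(12, 49), -17), 96))) = Mul(Add(Pow(Add(22200, 1133), Rational(1, 2)), -19937), Add(-2220, Mul(Add(61, -17), 96))) = Mul(Add(Pow(23333, Rational(1, 2)), -19937), Add(-2220, Mul(44, 96))) = Mul(Add(-19937, Pow(23333, Rational(1, 2))), Add(-2220, 4224)) = Mul(Add(-19937, Pow(23333, Rational(1, 2))), 2004) = Add(-39953748, Mul(2004, Pow(23333, Rational(1, 2))))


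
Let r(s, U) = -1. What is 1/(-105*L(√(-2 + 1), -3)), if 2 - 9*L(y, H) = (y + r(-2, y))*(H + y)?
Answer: 3*I/140 ≈ 0.021429*I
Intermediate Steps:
L(y, H) = 2/9 - (-1 + y)*(H + y)/9 (L(y, H) = 2/9 - (y - 1)*(H + y)/9 = 2/9 - (-1 + y)*(H + y)/9)
1/(-105*L(√(-2 + 1), -3)) = 1/(-105*(2/9 - (√(-2 + 1))²/9 + (⅑)*(-3) + √(-2 + 1)/9 - ⅑*(-3)*√(-2 + 1))) = 1/(-105*(2/9 - (√(-1))²/9 - ⅓ + √(-1)/9 - ⅑*(-3)*√(-1))) = 1/(-105*(2/9 - I²/9 - ⅓ + I/9 - ⅑*(-3)*I)) = 1/(-105*(2/9 - ⅑*(-1) - ⅓ + I/9 + I/3)) = 1/(-105*(2/9 + ⅑ - ⅓ + I/9 + I/3)) = 1/(-140*I/3) = 3*I/140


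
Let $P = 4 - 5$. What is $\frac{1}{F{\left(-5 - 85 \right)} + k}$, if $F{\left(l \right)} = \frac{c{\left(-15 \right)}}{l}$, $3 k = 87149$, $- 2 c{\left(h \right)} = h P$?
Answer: $\frac{4}{116199} \approx 3.4424 \cdot 10^{-5}$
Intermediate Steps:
$P = -1$ ($P = 4 - 5 = -1$)
$c{\left(h \right)} = \frac{h}{2}$ ($c{\left(h \right)} = - \frac{h \left(-1\right)}{2} = - \frac{\left(-1\right) h}{2} = \frac{h}{2}$)
$k = \frac{87149}{3}$ ($k = \frac{1}{3} \cdot 87149 = \frac{87149}{3} \approx 29050.0$)
$F{\left(l \right)} = - \frac{15}{2 l}$ ($F{\left(l \right)} = \frac{\frac{1}{2} \left(-15\right)}{l} = - \frac{15}{2 l}$)
$\frac{1}{F{\left(-5 - 85 \right)} + k} = \frac{1}{- \frac{15}{2 \left(-5 - 85\right)} + \frac{87149}{3}} = \frac{1}{- \frac{15}{2 \left(-90\right)} + \frac{87149}{3}} = \frac{1}{\left(- \frac{15}{2}\right) \left(- \frac{1}{90}\right) + \frac{87149}{3}} = \frac{1}{\frac{1}{12} + \frac{87149}{3}} = \frac{1}{\frac{116199}{4}} = \frac{4}{116199}$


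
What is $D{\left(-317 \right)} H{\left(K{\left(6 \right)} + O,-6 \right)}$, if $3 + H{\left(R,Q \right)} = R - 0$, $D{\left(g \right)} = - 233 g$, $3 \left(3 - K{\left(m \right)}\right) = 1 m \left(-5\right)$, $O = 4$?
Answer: $1034054$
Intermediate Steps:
$K{\left(m \right)} = 3 + \frac{5 m}{3}$ ($K{\left(m \right)} = 3 - \frac{1 m \left(-5\right)}{3} = 3 - \frac{m \left(-5\right)}{3} = 3 - \frac{\left(-5\right) m}{3} = 3 + \frac{5 m}{3}$)
$H{\left(R,Q \right)} = -3 + R$ ($H{\left(R,Q \right)} = -3 + \left(R - 0\right) = -3 + \left(R + 0\right) = -3 + R$)
$D{\left(-317 \right)} H{\left(K{\left(6 \right)} + O,-6 \right)} = \left(-233\right) \left(-317\right) \left(-3 + \left(\left(3 + \frac{5}{3} \cdot 6\right) + 4\right)\right) = 73861 \left(-3 + \left(\left(3 + 10\right) + 4\right)\right) = 73861 \left(-3 + \left(13 + 4\right)\right) = 73861 \left(-3 + 17\right) = 73861 \cdot 14 = 1034054$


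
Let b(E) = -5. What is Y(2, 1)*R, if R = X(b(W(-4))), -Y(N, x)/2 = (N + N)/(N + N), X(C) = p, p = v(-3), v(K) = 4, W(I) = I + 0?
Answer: -8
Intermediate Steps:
W(I) = I
p = 4
X(C) = 4
Y(N, x) = -2 (Y(N, x) = -2*(N + N)/(N + N) = -2*2*N/(2*N) = -2*2*N*1/(2*N) = -2*1 = -2)
R = 4
Y(2, 1)*R = -2*4 = -8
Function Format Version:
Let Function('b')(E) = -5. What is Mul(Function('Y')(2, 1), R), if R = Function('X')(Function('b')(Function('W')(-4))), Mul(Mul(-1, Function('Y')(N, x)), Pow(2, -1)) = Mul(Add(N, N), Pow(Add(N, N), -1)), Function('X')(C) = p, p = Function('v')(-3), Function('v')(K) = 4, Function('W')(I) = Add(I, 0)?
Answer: -8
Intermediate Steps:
Function('W')(I) = I
p = 4
Function('X')(C) = 4
Function('Y')(N, x) = -2 (Function('Y')(N, x) = Mul(-2, Mul(Add(N, N), Pow(Add(N, N), -1))) = Mul(-2, Mul(Mul(2, N), Pow(Mul(2, N), -1))) = Mul(-2, Mul(Mul(2, N), Mul(Rational(1, 2), Pow(N, -1)))) = Mul(-2, 1) = -2)
R = 4
Mul(Function('Y')(2, 1), R) = Mul(-2, 4) = -8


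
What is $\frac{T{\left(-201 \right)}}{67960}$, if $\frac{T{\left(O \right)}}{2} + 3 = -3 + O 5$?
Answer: $- \frac{1011}{33980} \approx -0.029753$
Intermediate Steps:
$T{\left(O \right)} = -12 + 10 O$ ($T{\left(O \right)} = -6 + 2 \left(-3 + O 5\right) = -6 + 2 \left(-3 + 5 O\right) = -6 + \left(-6 + 10 O\right) = -12 + 10 O$)
$\frac{T{\left(-201 \right)}}{67960} = \frac{-12 + 10 \left(-201\right)}{67960} = \left(-12 - 2010\right) \frac{1}{67960} = \left(-2022\right) \frac{1}{67960} = - \frac{1011}{33980}$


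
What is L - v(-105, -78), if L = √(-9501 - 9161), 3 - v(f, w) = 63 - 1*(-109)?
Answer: 169 + I*√18662 ≈ 169.0 + 136.61*I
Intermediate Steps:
v(f, w) = -169 (v(f, w) = 3 - (63 - 1*(-109)) = 3 - (63 + 109) = 3 - 1*172 = 3 - 172 = -169)
L = I*√18662 (L = √(-18662) = I*√18662 ≈ 136.61*I)
L - v(-105, -78) = I*√18662 - 1*(-169) = I*√18662 + 169 = 169 + I*√18662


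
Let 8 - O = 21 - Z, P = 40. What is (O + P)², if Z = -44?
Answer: 289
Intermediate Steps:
O = -57 (O = 8 - (21 - 1*(-44)) = 8 - (21 + 44) = 8 - 1*65 = 8 - 65 = -57)
(O + P)² = (-57 + 40)² = (-17)² = 289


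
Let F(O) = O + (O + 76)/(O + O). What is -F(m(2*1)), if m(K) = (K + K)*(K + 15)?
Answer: -1174/17 ≈ -69.059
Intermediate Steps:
m(K) = 2*K*(15 + K) (m(K) = (2*K)*(15 + K) = 2*K*(15 + K))
F(O) = O + (76 + O)/(2*O) (F(O) = O + (76 + O)/((2*O)) = O + (76 + O)*(1/(2*O)) = O + (76 + O)/(2*O))
-F(m(2*1)) = -(½ + 2*(2*1)*(15 + 2*1) + 38/((2*(2*1)*(15 + 2*1)))) = -(½ + 2*2*(15 + 2) + 38/((2*2*(15 + 2)))) = -(½ + 2*2*17 + 38/((2*2*17))) = -(½ + 68 + 38/68) = -(½ + 68 + 38*(1/68)) = -(½ + 68 + 19/34) = -1*1174/17 = -1174/17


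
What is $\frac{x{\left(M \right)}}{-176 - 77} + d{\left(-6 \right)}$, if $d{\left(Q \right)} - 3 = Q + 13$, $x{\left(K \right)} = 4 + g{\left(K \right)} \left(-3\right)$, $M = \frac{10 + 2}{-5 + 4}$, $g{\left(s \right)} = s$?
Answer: $\frac{2490}{253} \approx 9.8419$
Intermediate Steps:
$M = -12$ ($M = \frac{12}{-1} = 12 \left(-1\right) = -12$)
$x{\left(K \right)} = 4 - 3 K$ ($x{\left(K \right)} = 4 + K \left(-3\right) = 4 - 3 K$)
$d{\left(Q \right)} = 16 + Q$ ($d{\left(Q \right)} = 3 + \left(Q + 13\right) = 3 + \left(13 + Q\right) = 16 + Q$)
$\frac{x{\left(M \right)}}{-176 - 77} + d{\left(-6 \right)} = \frac{4 - -36}{-176 - 77} + \left(16 - 6\right) = \frac{4 + 36}{-253} + 10 = 40 \left(- \frac{1}{253}\right) + 10 = - \frac{40}{253} + 10 = \frac{2490}{253}$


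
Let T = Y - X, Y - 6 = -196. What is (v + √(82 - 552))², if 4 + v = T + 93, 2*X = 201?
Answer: 160529/4 - 403*I*√470 ≈ 40132.0 - 8736.8*I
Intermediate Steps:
Y = -190 (Y = 6 - 196 = -190)
X = 201/2 (X = (½)*201 = 201/2 ≈ 100.50)
T = -581/2 (T = -190 - 1*201/2 = -190 - 201/2 = -581/2 ≈ -290.50)
v = -403/2 (v = -4 + (-581/2 + 93) = -4 - 395/2 = -403/2 ≈ -201.50)
(v + √(82 - 552))² = (-403/2 + √(82 - 552))² = (-403/2 + √(-470))² = (-403/2 + I*√470)²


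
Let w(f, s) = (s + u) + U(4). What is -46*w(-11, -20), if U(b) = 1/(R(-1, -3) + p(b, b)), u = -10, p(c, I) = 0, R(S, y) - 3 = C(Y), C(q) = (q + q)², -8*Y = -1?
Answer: 66884/49 ≈ 1365.0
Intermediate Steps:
Y = ⅛ (Y = -⅛*(-1) = ⅛ ≈ 0.12500)
C(q) = 4*q² (C(q) = (2*q)² = 4*q²)
R(S, y) = 49/16 (R(S, y) = 3 + 4*(⅛)² = 3 + 4*(1/64) = 3 + 1/16 = 49/16)
U(b) = 16/49 (U(b) = 1/(49/16 + 0) = 1/(49/16) = 16/49)
w(f, s) = -474/49 + s (w(f, s) = (s - 10) + 16/49 = (-10 + s) + 16/49 = -474/49 + s)
-46*w(-11, -20) = -46*(-474/49 - 20) = -46*(-1454/49) = 66884/49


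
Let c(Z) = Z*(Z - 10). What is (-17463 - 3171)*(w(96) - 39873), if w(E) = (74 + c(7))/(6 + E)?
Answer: 13986388927/17 ≈ 8.2273e+8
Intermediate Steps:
c(Z) = Z*(-10 + Z)
w(E) = 53/(6 + E) (w(E) = (74 + 7*(-10 + 7))/(6 + E) = (74 + 7*(-3))/(6 + E) = (74 - 21)/(6 + E) = 53/(6 + E))
(-17463 - 3171)*(w(96) - 39873) = (-17463 - 3171)*(53/(6 + 96) - 39873) = -20634*(53/102 - 39873) = -20634*(-4066993/102) = 13986388927/17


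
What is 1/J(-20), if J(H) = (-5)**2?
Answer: 1/25 ≈ 0.040000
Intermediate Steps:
J(H) = 25
1/J(-20) = 1/25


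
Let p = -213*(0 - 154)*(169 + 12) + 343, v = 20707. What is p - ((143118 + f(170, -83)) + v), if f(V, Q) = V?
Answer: 5773510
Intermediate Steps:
p = 5937505 (p = -(-32802)*181 + 343 = -213*(-27874) + 343 = 5937162 + 343 = 5937505)
p - ((143118 + f(170, -83)) + v) = 5937505 - ((143118 + 170) + 20707) = 5937505 - (143288 + 20707) = 5937505 - 1*163995 = 5937505 - 163995 = 5773510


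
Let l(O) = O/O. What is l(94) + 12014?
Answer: 12015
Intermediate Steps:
l(O) = 1
l(94) + 12014 = 1 + 12014 = 12015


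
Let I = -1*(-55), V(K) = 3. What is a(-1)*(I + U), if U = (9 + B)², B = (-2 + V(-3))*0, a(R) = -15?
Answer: -2040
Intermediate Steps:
B = 0 (B = (-2 + 3)*0 = 1*0 = 0)
U = 81 (U = (9 + 0)² = 9² = 81)
I = 55
a(-1)*(I + U) = -15*(55 + 81) = -15*136 = -2040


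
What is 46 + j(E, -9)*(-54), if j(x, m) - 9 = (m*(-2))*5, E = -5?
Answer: -5300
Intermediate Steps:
j(x, m) = 9 - 10*m (j(x, m) = 9 + (m*(-2))*5 = 9 - 2*m*5 = 9 - 10*m)
46 + j(E, -9)*(-54) = 46 + (9 - 10*(-9))*(-54) = 46 + (9 + 90)*(-54) = 46 + 99*(-54) = 46 - 5346 = -5300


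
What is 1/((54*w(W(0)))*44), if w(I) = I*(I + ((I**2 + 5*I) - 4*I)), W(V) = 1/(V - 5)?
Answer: 125/21384 ≈ 0.0058455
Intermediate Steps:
W(V) = 1/(-5 + V)
w(I) = I*(I**2 + 2*I) (w(I) = I*(I + (I + I**2)) = I*(I**2 + 2*I))
1/((54*w(W(0)))*44) = 1/((54*((1/(-5 + 0))**2*(2 + 1/(-5 + 0))))*44) = 1/((54*((1/(-5))**2*(2 + 1/(-5))))*44) = 1/((54*((-1/5)**2*(2 - 1/5)))*44) = 1/((54*((1/25)*(9/5)))*44) = 1/((54*(9/125))*44) = 1/((486/125)*44) = 1/(21384/125) = 125/21384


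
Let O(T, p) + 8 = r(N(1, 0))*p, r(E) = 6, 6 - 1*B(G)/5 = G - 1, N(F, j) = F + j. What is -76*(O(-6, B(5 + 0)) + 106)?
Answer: -12008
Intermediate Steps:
B(G) = 35 - 5*G (B(G) = 30 - 5*(G - 1) = 30 - 5*(-1 + G) = 30 + (5 - 5*G) = 35 - 5*G)
O(T, p) = -8 + 6*p
-76*(O(-6, B(5 + 0)) + 106) = -76*((-8 + 6*(35 - 5*(5 + 0))) + 106) = -76*((-8 + 6*(35 - 5*5)) + 106) = -76*((-8 + 6*(35 - 25)) + 106) = -76*((-8 + 6*10) + 106) = -76*((-8 + 60) + 106) = -76*(52 + 106) = -76*158 = -12008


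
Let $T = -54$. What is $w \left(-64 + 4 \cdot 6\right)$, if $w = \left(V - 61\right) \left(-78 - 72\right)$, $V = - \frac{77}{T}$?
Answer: $- \frac{3217000}{9} \approx -3.5744 \cdot 10^{5}$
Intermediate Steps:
$V = \frac{77}{54}$ ($V = - \frac{77}{-54} = \left(-77\right) \left(- \frac{1}{54}\right) = \frac{77}{54} \approx 1.4259$)
$w = \frac{80425}{9}$ ($w = \left(\frac{77}{54} - 61\right) \left(-78 - 72\right) = \left(- \frac{3217}{54}\right) \left(-150\right) = \frac{80425}{9} \approx 8936.1$)
$w \left(-64 + 4 \cdot 6\right) = \frac{80425 \left(-64 + 4 \cdot 6\right)}{9} = \frac{80425 \left(-64 + 24\right)}{9} = \frac{80425}{9} \left(-40\right) = - \frac{3217000}{9}$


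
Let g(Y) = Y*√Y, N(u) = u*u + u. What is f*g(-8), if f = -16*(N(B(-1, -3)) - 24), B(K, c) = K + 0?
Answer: -6144*I*√2 ≈ -8688.9*I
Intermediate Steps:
B(K, c) = K
N(u) = u + u² (N(u) = u² + u = u + u²)
g(Y) = Y^(3/2)
f = 384 (f = -16*(-(1 - 1) - 24) = -16*(-1*0 - 24) = -16*(0 - 24) = -16*(-24) = 384)
f*g(-8) = 384*(-8)^(3/2) = 384*(-16*I*√2) = -6144*I*√2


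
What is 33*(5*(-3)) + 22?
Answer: -473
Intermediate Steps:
33*(5*(-3)) + 22 = 33*(-15) + 22 = -495 + 22 = -473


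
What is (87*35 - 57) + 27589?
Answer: 30577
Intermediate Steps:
(87*35 - 57) + 27589 = (3045 - 57) + 27589 = 2988 + 27589 = 30577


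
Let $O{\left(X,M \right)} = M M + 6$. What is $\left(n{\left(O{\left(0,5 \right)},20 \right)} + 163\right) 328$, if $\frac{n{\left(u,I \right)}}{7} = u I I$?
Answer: $28523864$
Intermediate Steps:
$O{\left(X,M \right)} = 6 + M^{2}$ ($O{\left(X,M \right)} = M^{2} + 6 = 6 + M^{2}$)
$n{\left(u,I \right)} = 7 u I^{2}$ ($n{\left(u,I \right)} = 7 u I I = 7 I u I = 7 u I^{2}$)
$\left(n{\left(O{\left(0,5 \right)},20 \right)} + 163\right) 328 = \left(7 \left(6 + 5^{2}\right) 20^{2} + 163\right) 328 = \left(7 \left(6 + 25\right) 400 + 163\right) 328 = \left(7 \cdot 31 \cdot 400 + 163\right) 328 = \left(86800 + 163\right) 328 = 86963 \cdot 328 = 28523864$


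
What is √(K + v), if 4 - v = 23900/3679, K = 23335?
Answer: 3*√35089599311/3679 ≈ 152.75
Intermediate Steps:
v = -9184/3679 (v = 4 - 23900/3679 = -9184/3679 ≈ -2.4963)
√(K + v) = √(23335 - 9184/3679) = √(85840281/3679) = 3*√35089599311/3679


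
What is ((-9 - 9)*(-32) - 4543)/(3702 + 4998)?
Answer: -3967/8700 ≈ -0.45598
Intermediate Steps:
((-9 - 9)*(-32) - 4543)/(3702 + 4998) = (-18*(-32) - 4543)/8700 = (576 - 4543)*(1/8700) = -3967*1/8700 = -3967/8700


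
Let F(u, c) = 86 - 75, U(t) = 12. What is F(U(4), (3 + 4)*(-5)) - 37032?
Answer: -37021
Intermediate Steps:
F(u, c) = 11
F(U(4), (3 + 4)*(-5)) - 37032 = 11 - 37032 = -37021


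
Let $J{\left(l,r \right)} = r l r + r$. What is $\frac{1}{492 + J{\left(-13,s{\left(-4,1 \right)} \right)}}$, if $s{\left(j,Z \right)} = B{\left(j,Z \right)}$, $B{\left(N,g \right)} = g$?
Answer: $\frac{1}{480} \approx 0.0020833$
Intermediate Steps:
$s{\left(j,Z \right)} = Z$
$J{\left(l,r \right)} = r + l r^{2}$ ($J{\left(l,r \right)} = l r r + r = l r^{2} + r = r + l r^{2}$)
$\frac{1}{492 + J{\left(-13,s{\left(-4,1 \right)} \right)}} = \frac{1}{492 + 1 \left(1 - 13\right)} = \frac{1}{492 + 1 \left(-12\right)} = \frac{1}{492 - 12} = \frac{1}{480}$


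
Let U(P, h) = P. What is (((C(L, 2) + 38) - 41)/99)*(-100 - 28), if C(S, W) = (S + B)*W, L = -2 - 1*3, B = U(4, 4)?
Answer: 640/99 ≈ 6.4646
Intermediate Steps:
B = 4
L = -5 (L = -2 - 3 = -5)
C(S, W) = W*(4 + S) (C(S, W) = (S + 4)*W = (4 + S)*W = W*(4 + S))
(((C(L, 2) + 38) - 41)/99)*(-100 - 28) = (((2*(4 - 5) + 38) - 41)/99)*(-100 - 28) = (((2*(-1) + 38) - 41)*(1/99))*(-128) = (((-2 + 38) - 41)*(1/99))*(-128) = ((36 - 41)*(1/99))*(-128) = -5*1/99*(-128) = -5/99*(-128) = 640/99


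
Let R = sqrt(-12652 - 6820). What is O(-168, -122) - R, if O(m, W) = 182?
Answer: 182 - 4*I*sqrt(1217) ≈ 182.0 - 139.54*I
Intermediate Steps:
R = 4*I*sqrt(1217) (R = sqrt(-19472) = 4*I*sqrt(1217) ≈ 139.54*I)
O(-168, -122) - R = 182 - 4*I*sqrt(1217)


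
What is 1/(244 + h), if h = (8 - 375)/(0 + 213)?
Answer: 213/51605 ≈ 0.0041275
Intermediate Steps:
h = -367/213 ≈ -1.7230
1/(244 + h) = 1/(244 - 367/213) = 1/(51605/213) = 213/51605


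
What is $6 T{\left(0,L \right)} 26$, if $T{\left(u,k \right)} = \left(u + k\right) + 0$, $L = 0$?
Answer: $0$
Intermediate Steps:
$T{\left(u,k \right)} = k + u$ ($T{\left(u,k \right)} = \left(k + u\right) + 0 = k + u$)
$6 T{\left(0,L \right)} 26 = 6 \left(0 + 0\right) 26 = 6 \cdot 0 \cdot 26 = 0 \cdot 26 = 0$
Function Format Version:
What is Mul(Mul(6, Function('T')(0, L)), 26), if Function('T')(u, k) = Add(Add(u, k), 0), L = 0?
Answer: 0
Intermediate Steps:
Function('T')(u, k) = Add(k, u) (Function('T')(u, k) = Add(Add(k, u), 0) = Add(k, u))
Mul(Mul(6, Function('T')(0, L)), 26) = Mul(Mul(6, Add(0, 0)), 26) = Mul(Mul(6, 0), 26) = Mul(0, 26) = 0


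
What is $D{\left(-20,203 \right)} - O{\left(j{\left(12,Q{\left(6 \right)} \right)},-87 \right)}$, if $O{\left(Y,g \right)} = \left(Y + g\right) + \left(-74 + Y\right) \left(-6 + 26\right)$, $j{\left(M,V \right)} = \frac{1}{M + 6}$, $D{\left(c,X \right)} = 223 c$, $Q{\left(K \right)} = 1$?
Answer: $- \frac{17365}{6} \approx -2894.2$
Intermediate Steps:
$j{\left(M,V \right)} = \frac{1}{6 + M}$
$O{\left(Y,g \right)} = -1480 + g + 21 Y$ ($O{\left(Y,g \right)} = \left(Y + g\right) + \left(-74 + Y\right) 20 = \left(Y + g\right) + \left(-1480 + 20 Y\right) = -1480 + g + 21 Y$)
$D{\left(-20,203 \right)} - O{\left(j{\left(12,Q{\left(6 \right)} \right)},-87 \right)} = 223 \left(-20\right) - \left(-1480 - 87 + \frac{21}{6 + 12}\right) = -4460 - \left(-1480 - 87 + \frac{21}{18}\right) = -4460 - \left(-1480 - 87 + 21 \cdot \frac{1}{18}\right) = -4460 - \left(-1480 - 87 + \frac{7}{6}\right) = -4460 - - \frac{9395}{6} = -4460 + \frac{9395}{6} = - \frac{17365}{6}$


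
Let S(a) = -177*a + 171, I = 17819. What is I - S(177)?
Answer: 48977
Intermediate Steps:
S(a) = 171 - 177*a
I - S(177) = 17819 - (171 - 177*177) = 17819 - (171 - 31329) = 17819 - 1*(-31158) = 17819 + 31158 = 48977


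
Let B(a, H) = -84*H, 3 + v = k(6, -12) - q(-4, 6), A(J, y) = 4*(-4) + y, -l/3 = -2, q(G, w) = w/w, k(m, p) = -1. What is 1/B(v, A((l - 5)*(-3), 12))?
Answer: 1/336 ≈ 0.0029762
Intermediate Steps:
q(G, w) = 1
l = 6 (l = -3*(-2) = 6)
A(J, y) = -16 + y
v = -5 (v = -3 + (-1 - 1*1) = -3 + (-1 - 1) = -3 - 2 = -5)
1/B(v, A((l - 5)*(-3), 12)) = 1/(-84*(-16 + 12)) = 1/(-84*(-4)) = 1/336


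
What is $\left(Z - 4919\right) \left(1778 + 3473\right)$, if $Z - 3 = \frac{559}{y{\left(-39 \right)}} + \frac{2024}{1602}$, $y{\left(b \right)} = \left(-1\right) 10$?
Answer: $- \frac{2349073141}{90} \approx -2.6101 \cdot 10^{7}$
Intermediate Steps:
$y{\left(b \right)} = -10$
$Z = - \frac{413609}{8010}$ ($Z = 3 + \left(\frac{559}{-10} + \frac{2024}{1602}\right) = 3 + \left(559 \left(- \frac{1}{10}\right) + 2024 \cdot \frac{1}{1602}\right) = 3 + \left(- \frac{559}{10} + \frac{1012}{801}\right) = 3 - \frac{437639}{8010} = - \frac{413609}{8010} \approx -51.637$)
$\left(Z - 4919\right) \left(1778 + 3473\right) = \left(- \frac{413609}{8010} - 4919\right) \left(1778 + 3473\right) = \left(- \frac{39814799}{8010}\right) 5251 = - \frac{2349073141}{90}$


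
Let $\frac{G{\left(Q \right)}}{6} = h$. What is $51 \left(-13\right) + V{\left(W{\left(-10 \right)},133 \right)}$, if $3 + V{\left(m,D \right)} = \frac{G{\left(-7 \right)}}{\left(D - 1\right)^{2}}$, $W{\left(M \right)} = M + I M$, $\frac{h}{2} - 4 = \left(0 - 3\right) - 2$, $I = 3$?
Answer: $- \frac{967033}{1452} \approx -666.0$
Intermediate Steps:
$h = -2$ ($h = 8 + 2 \left(\left(0 - 3\right) - 2\right) = 8 + 2 \left(-3 - 2\right) = 8 + 2 \left(-5\right) = 8 - 10 = -2$)
$G{\left(Q \right)} = -12$ ($G{\left(Q \right)} = 6 \left(-2\right) = -12$)
$W{\left(M \right)} = 4 M$ ($W{\left(M \right)} = M + 3 M = 4 M$)
$V{\left(m,D \right)} = -3 - \frac{12}{\left(-1 + D\right)^{2}}$ ($V{\left(m,D \right)} = -3 - \frac{12}{\left(D - 1\right)^{2}} = -3 - \frac{12}{\left(-1 + D\right)^{2}}$)
$51 \left(-13\right) + V{\left(W{\left(-10 \right)},133 \right)} = 51 \left(-13\right) - \left(3 + \frac{12}{\left(-1 + 133\right)^{2}}\right) = -663 - \left(3 + \frac{12}{17424}\right) = -663 - \frac{4357}{1452} = - \frac{967033}{1452}$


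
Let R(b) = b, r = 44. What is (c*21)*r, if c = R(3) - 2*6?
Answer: -8316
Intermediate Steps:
c = -9 (c = 3 - 2*6 = 3 - 12 = -9)
(c*21)*r = -9*21*44 = -189*44 = -8316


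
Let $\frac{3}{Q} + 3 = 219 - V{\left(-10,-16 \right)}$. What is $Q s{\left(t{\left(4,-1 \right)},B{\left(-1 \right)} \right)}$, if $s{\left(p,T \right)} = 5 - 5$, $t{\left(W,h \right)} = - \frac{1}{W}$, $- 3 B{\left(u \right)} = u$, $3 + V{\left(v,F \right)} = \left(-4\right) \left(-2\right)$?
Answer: $0$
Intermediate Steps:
$V{\left(v,F \right)} = 5$ ($V{\left(v,F \right)} = -3 - -8 = -3 + 8 = 5$)
$B{\left(u \right)} = - \frac{u}{3}$
$s{\left(p,T \right)} = 0$ ($s{\left(p,T \right)} = 5 - 5 = 0$)
$Q = \frac{3}{211}$ ($Q = \frac{3}{-3 + \left(219 - 5\right)} = \frac{3}{-3 + 214} = \frac{3}{211} \approx 0.014218$)
$Q s{\left(t{\left(4,-1 \right)},B{\left(-1 \right)} \right)} = \frac{3}{211} \cdot 0 = 0$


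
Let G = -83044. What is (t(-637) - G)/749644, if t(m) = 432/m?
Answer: 13224649/119380807 ≈ 0.11078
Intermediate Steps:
(t(-637) - G)/749644 = (432/(-637) - 1*(-83044))/749644 = (432*(-1/637) + 83044)*(1/749644) = (-432/637 + 83044)*(1/749644) = (52898596/637)*(1/749644) = 13224649/119380807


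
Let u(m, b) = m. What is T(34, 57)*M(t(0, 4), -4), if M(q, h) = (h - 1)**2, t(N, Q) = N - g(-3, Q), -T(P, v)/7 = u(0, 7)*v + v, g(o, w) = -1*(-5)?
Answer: -9975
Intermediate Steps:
g(o, w) = 5
T(P, v) = -7*v (T(P, v) = -7*(0*v + v) = -7*(0 + v) = -7*v)
t(N, Q) = -5 + N (t(N, Q) = N - 1*5 = N - 5 = -5 + N)
M(q, h) = (-1 + h)**2
T(34, 57)*M(t(0, 4), -4) = (-7*57)*(-1 - 4)**2 = -399*(-5)**2 = -399*25 = -9975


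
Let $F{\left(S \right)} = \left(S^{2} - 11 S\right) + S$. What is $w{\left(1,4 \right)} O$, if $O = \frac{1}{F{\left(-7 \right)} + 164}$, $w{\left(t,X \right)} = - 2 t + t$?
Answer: $- \frac{1}{283} \approx -0.0035336$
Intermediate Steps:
$F{\left(S \right)} = S^{2} - 10 S$
$w{\left(t,X \right)} = - t$
$O = \frac{1}{283}$ ($O = \frac{1}{- 7 \left(-10 - 7\right) + 164} = \frac{1}{\left(-7\right) \left(-17\right) + 164} = \frac{1}{119 + 164} = \frac{1}{283} \approx 0.0035336$)
$w{\left(1,4 \right)} O = \left(-1\right) 1 \cdot \frac{1}{283} = \left(-1\right) \frac{1}{283} = - \frac{1}{283}$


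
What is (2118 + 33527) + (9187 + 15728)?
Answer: 60560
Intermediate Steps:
(2118 + 33527) + (9187 + 15728) = 35645 + 24915 = 60560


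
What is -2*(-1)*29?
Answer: 58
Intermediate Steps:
-2*(-1)*29 = 2*29 = 58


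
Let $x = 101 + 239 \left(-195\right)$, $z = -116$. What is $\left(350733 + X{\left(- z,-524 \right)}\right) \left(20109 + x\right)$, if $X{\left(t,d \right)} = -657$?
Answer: $-9240256020$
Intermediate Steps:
$x = -46504$ ($x = 101 - 46605 = -46504$)
$\left(350733 + X{\left(- z,-524 \right)}\right) \left(20109 + x\right) = \left(350733 - 657\right) \left(20109 - 46504\right) = 350076 \left(-26395\right) = -9240256020$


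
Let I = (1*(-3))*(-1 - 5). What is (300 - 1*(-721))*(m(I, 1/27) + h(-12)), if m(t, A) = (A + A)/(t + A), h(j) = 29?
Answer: 14421625/487 ≈ 29613.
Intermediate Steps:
I = 18 (I = -3*(-6) = 18)
m(t, A) = 2*A/(A + t) (m(t, A) = (2*A)/(A + t) = 2*A/(A + t))
(300 - 1*(-721))*(m(I, 1/27) + h(-12)) = (300 - 1*(-721))*(2/(27*(1/27 + 18)) + 29) = (300 + 721)*(2*(1/27)/(1/27 + 18) + 29) = 1021*(2*(1/27)/(487/27) + 29) = 1021*(2*(1/27)*(27/487) + 29) = 1021*(2/487 + 29) = 1021*(14125/487) = 14421625/487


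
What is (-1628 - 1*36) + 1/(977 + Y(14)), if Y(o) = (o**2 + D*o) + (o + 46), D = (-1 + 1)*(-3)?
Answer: -2051711/1233 ≈ -1664.0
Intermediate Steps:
D = 0 (D = 0*(-3) = 0)
Y(o) = 46 + o + o**2 (Y(o) = (o**2 + 0*o) + (o + 46) = (o**2 + 0) + (46 + o) = o**2 + (46 + o) = 46 + o + o**2)
(-1628 - 1*36) + 1/(977 + Y(14)) = (-1628 - 1*36) + 1/(977 + (46 + 14 + 14**2)) = (-1628 - 36) + 1/(977 + (46 + 14 + 196)) = -1664 + 1/(977 + 256) = -1664 + 1/1233 = -2051711/1233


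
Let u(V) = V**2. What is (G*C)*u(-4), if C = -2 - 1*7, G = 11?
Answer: -1584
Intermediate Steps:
C = -9 (C = -2 - 7 = -9)
(G*C)*u(-4) = (11*(-9))*(-4)**2 = -99*16 = -1584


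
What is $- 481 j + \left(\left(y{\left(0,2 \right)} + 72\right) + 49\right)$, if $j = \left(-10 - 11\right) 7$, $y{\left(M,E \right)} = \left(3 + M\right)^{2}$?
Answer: $70837$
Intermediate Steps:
$j = -147$ ($j = \left(-21\right) 7 = -147$)
$- 481 j + \left(\left(y{\left(0,2 \right)} + 72\right) + 49\right) = \left(-481\right) \left(-147\right) + \left(\left(\left(3 + 0\right)^{2} + 72\right) + 49\right) = 70707 + \left(\left(3^{2} + 72\right) + 49\right) = 70707 + \left(\left(9 + 72\right) + 49\right) = 70707 + \left(81 + 49\right) = 70707 + 130 = 70837$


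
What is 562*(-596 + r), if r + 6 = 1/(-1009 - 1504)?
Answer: -850208774/2513 ≈ -3.3832e+5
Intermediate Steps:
r = -15079/2513 (r = -6 + 1/(-1009 - 1504) = -6 + 1/(-2513) = -6 - 1/2513 = -15079/2513 ≈ -6.0004)
562*(-596 + r) = 562*(-596 - 15079/2513) = 562*(-1512827/2513) = -850208774/2513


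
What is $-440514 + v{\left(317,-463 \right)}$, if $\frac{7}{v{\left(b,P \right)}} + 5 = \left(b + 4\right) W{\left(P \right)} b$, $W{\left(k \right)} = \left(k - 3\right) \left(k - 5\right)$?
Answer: $- \frac{9775878146874047}{22191980611} \approx -4.4051 \cdot 10^{5}$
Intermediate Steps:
$W{\left(k \right)} = \left(-5 + k\right) \left(-3 + k\right)$ ($W{\left(k \right)} = \left(-3 + k\right) \left(-5 + k\right) = \left(-5 + k\right) \left(-3 + k\right)$)
$v{\left(b,P \right)} = \frac{7}{-5 + b \left(4 + b\right) \left(15 + P^{2} - 8 P\right)}$ ($v{\left(b,P \right)} = \frac{7}{-5 + \left(b + 4\right) \left(15 + P^{2} - 8 P\right) b} = \frac{7}{-5 + \left(4 + b\right) \left(15 + P^{2} - 8 P\right) b} = \frac{7}{-5 + b \left(4 + b\right) \left(15 + P^{2} - 8 P\right)}$)
$-440514 + v{\left(317,-463 \right)} = -440514 + \frac{7}{-5 + 317^{2} \left(15 + \left(-463\right)^{2} - -3704\right) + 4 \cdot 317 \left(15 + \left(-463\right)^{2} - -3704\right)} = -440514 + \frac{7}{-5 + 100489 \left(15 + 214369 + 3704\right) + 4 \cdot 317 \left(15 + 214369 + 3704\right)} = -440514 + \frac{7}{-5 + 100489 \cdot 218088 + 4 \cdot 317 \cdot 218088} = -440514 + \frac{7}{-5 + 21915445032 + 276535584} = -440514 + \frac{7}{22191980611} = - \frac{9775878146874047}{22191980611}$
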